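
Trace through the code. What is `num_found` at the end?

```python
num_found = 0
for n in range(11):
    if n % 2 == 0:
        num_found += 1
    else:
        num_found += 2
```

Let's trace through this code step by step.

Initialize: num_found = 0
Entering loop: for n in range(11):

After execution: num_found = 16
16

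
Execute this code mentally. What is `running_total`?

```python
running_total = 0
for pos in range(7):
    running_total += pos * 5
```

Let's trace through this code step by step.

Initialize: running_total = 0
Entering loop: for pos in range(7):

After execution: running_total = 105
105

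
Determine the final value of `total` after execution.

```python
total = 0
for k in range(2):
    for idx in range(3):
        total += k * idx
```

Let's trace through this code step by step.

Initialize: total = 0
Entering loop: for k in range(2):

After execution: total = 3
3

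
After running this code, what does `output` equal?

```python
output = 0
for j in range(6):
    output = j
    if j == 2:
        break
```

Let's trace through this code step by step.

Initialize: output = 0
Entering loop: for j in range(6):

After execution: output = 2
2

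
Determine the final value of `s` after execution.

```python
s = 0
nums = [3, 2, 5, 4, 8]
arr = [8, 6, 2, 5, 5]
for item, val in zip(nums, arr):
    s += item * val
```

Let's trace through this code step by step.

Initialize: s = 0
Initialize: nums = [3, 2, 5, 4, 8]
Initialize: arr = [8, 6, 2, 5, 5]
Entering loop: for item, val in zip(nums, arr):

After execution: s = 106
106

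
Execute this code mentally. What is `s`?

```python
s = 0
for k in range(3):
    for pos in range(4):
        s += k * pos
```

Let's trace through this code step by step.

Initialize: s = 0
Entering loop: for k in range(3):

After execution: s = 18
18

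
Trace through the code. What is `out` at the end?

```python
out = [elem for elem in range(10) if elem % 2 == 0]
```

Let's trace through this code step by step.

Initialize: out = [elem for elem in range(10) if elem % 2 == 0]

After execution: out = [0, 2, 4, 6, 8]
[0, 2, 4, 6, 8]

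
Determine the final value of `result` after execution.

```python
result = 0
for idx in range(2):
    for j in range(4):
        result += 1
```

Let's trace through this code step by step.

Initialize: result = 0
Entering loop: for idx in range(2):

After execution: result = 8
8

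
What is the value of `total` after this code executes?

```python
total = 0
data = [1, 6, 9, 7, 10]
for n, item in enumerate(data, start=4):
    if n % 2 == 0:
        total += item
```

Let's trace through this code step by step.

Initialize: total = 0
Initialize: data = [1, 6, 9, 7, 10]
Entering loop: for n, item in enumerate(data, start=4):

After execution: total = 20
20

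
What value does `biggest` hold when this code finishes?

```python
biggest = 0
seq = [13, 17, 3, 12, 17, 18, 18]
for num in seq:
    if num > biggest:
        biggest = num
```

Let's trace through this code step by step.

Initialize: biggest = 0
Initialize: seq = [13, 17, 3, 12, 17, 18, 18]
Entering loop: for num in seq:

After execution: biggest = 18
18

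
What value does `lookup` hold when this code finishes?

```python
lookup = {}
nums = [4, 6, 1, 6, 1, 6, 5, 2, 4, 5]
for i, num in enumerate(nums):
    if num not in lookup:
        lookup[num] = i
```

Let's trace through this code step by step.

Initialize: lookup = {}
Initialize: nums = [4, 6, 1, 6, 1, 6, 5, 2, 4, 5]
Entering loop: for i, num in enumerate(nums):

After execution: lookup = {4: 0, 6: 1, 1: 2, 5: 6, 2: 7}
{4: 0, 6: 1, 1: 2, 5: 6, 2: 7}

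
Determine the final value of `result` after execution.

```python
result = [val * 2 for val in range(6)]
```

Let's trace through this code step by step.

Initialize: result = [val * 2 for val in range(6)]

After execution: result = [0, 2, 4, 6, 8, 10]
[0, 2, 4, 6, 8, 10]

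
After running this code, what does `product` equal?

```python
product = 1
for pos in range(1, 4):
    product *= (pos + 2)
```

Let's trace through this code step by step.

Initialize: product = 1
Entering loop: for pos in range(1, 4):

After execution: product = 60
60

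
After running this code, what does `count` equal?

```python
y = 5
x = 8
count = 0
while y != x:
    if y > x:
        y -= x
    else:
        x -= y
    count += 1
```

Let's trace through this code step by step.

Initialize: y = 5
Initialize: x = 8
Initialize: count = 0
Entering loop: while y != x:

After execution: count = 4
4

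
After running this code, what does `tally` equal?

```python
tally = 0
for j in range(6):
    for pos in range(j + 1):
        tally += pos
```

Let's trace through this code step by step.

Initialize: tally = 0
Entering loop: for j in range(6):

After execution: tally = 35
35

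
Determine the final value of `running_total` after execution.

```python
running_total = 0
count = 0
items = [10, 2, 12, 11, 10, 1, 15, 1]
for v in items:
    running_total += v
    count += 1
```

Let's trace through this code step by step.

Initialize: running_total = 0
Initialize: count = 0
Initialize: items = [10, 2, 12, 11, 10, 1, 15, 1]
Entering loop: for v in items:

After execution: running_total = 62
62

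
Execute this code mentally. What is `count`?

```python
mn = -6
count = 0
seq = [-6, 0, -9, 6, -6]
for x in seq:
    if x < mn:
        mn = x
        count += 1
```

Let's trace through this code step by step.

Initialize: mn = -6
Initialize: count = 0
Initialize: seq = [-6, 0, -9, 6, -6]
Entering loop: for x in seq:

After execution: count = 1
1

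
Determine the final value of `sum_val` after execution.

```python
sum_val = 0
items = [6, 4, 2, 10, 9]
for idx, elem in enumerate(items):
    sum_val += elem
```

Let's trace through this code step by step.

Initialize: sum_val = 0
Initialize: items = [6, 4, 2, 10, 9]
Entering loop: for idx, elem in enumerate(items):

After execution: sum_val = 31
31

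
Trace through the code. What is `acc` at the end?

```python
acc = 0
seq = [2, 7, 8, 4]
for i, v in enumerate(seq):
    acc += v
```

Let's trace through this code step by step.

Initialize: acc = 0
Initialize: seq = [2, 7, 8, 4]
Entering loop: for i, v in enumerate(seq):

After execution: acc = 21
21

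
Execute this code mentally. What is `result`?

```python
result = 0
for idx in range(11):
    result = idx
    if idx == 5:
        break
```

Let's trace through this code step by step.

Initialize: result = 0
Entering loop: for idx in range(11):

After execution: result = 5
5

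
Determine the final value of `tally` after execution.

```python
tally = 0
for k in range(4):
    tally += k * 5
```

Let's trace through this code step by step.

Initialize: tally = 0
Entering loop: for k in range(4):

After execution: tally = 30
30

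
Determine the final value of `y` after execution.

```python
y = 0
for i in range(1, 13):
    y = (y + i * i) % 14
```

Let's trace through this code step by step.

Initialize: y = 0
Entering loop: for i in range(1, 13):

After execution: y = 6
6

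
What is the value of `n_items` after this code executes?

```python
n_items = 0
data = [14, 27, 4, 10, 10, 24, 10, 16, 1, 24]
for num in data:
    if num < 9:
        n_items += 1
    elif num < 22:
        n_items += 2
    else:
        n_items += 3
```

Let's trace through this code step by step.

Initialize: n_items = 0
Initialize: data = [14, 27, 4, 10, 10, 24, 10, 16, 1, 24]
Entering loop: for num in data:

After execution: n_items = 21
21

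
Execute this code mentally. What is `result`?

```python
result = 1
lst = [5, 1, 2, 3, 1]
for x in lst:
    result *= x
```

Let's trace through this code step by step.

Initialize: result = 1
Initialize: lst = [5, 1, 2, 3, 1]
Entering loop: for x in lst:

After execution: result = 30
30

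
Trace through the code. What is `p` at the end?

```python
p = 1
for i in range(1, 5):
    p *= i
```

Let's trace through this code step by step.

Initialize: p = 1
Entering loop: for i in range(1, 5):

After execution: p = 24
24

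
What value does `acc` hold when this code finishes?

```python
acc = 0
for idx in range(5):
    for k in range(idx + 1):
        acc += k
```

Let's trace through this code step by step.

Initialize: acc = 0
Entering loop: for idx in range(5):

After execution: acc = 20
20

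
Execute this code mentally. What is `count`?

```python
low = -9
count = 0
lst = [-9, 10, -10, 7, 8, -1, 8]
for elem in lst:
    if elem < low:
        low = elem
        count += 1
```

Let's trace through this code step by step.

Initialize: low = -9
Initialize: count = 0
Initialize: lst = [-9, 10, -10, 7, 8, -1, 8]
Entering loop: for elem in lst:

After execution: count = 1
1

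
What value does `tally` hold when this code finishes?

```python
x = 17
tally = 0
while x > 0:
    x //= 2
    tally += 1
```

Let's trace through this code step by step.

Initialize: x = 17
Initialize: tally = 0
Entering loop: while x > 0:

After execution: tally = 5
5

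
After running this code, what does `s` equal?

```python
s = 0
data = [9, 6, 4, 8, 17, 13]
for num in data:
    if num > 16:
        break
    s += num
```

Let's trace through this code step by step.

Initialize: s = 0
Initialize: data = [9, 6, 4, 8, 17, 13]
Entering loop: for num in data:

After execution: s = 27
27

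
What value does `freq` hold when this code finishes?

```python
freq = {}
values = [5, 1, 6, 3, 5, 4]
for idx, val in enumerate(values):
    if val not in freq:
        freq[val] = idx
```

Let's trace through this code step by step.

Initialize: freq = {}
Initialize: values = [5, 1, 6, 3, 5, 4]
Entering loop: for idx, val in enumerate(values):

After execution: freq = {5: 0, 1: 1, 6: 2, 3: 3, 4: 5}
{5: 0, 1: 1, 6: 2, 3: 3, 4: 5}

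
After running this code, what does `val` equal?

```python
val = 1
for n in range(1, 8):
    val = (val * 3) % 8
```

Let's trace through this code step by step.

Initialize: val = 1
Entering loop: for n in range(1, 8):

After execution: val = 3
3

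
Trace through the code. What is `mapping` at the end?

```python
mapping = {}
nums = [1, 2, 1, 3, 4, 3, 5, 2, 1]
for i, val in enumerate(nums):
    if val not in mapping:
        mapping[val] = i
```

Let's trace through this code step by step.

Initialize: mapping = {}
Initialize: nums = [1, 2, 1, 3, 4, 3, 5, 2, 1]
Entering loop: for i, val in enumerate(nums):

After execution: mapping = {1: 0, 2: 1, 3: 3, 4: 4, 5: 6}
{1: 0, 2: 1, 3: 3, 4: 4, 5: 6}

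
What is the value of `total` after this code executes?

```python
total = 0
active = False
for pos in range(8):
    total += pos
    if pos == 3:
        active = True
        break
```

Let's trace through this code step by step.

Initialize: total = 0
Initialize: active = False
Entering loop: for pos in range(8):

After execution: total = 6
6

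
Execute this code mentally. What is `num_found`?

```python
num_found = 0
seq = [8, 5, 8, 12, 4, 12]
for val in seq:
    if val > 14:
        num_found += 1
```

Let's trace through this code step by step.

Initialize: num_found = 0
Initialize: seq = [8, 5, 8, 12, 4, 12]
Entering loop: for val in seq:

After execution: num_found = 0
0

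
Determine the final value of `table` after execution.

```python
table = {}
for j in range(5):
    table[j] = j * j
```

Let's trace through this code step by step.

Initialize: table = {}
Entering loop: for j in range(5):

After execution: table = {0: 0, 1: 1, 2: 4, 3: 9, 4: 16}
{0: 0, 1: 1, 2: 4, 3: 9, 4: 16}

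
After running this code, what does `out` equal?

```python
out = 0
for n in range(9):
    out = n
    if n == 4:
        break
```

Let's trace through this code step by step.

Initialize: out = 0
Entering loop: for n in range(9):

After execution: out = 4
4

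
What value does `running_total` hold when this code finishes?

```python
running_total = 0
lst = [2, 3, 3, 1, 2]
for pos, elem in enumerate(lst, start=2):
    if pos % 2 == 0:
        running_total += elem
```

Let's trace through this code step by step.

Initialize: running_total = 0
Initialize: lst = [2, 3, 3, 1, 2]
Entering loop: for pos, elem in enumerate(lst, start=2):

After execution: running_total = 7
7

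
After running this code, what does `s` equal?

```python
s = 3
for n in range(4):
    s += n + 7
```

Let's trace through this code step by step.

Initialize: s = 3
Entering loop: for n in range(4):

After execution: s = 37
37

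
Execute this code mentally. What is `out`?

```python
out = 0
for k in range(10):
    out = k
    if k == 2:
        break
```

Let's trace through this code step by step.

Initialize: out = 0
Entering loop: for k in range(10):

After execution: out = 2
2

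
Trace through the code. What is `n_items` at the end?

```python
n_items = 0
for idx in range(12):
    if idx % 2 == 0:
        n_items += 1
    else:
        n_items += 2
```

Let's trace through this code step by step.

Initialize: n_items = 0
Entering loop: for idx in range(12):

After execution: n_items = 18
18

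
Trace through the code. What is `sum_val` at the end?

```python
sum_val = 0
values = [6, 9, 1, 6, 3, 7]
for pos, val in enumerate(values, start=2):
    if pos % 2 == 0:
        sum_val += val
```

Let's trace through this code step by step.

Initialize: sum_val = 0
Initialize: values = [6, 9, 1, 6, 3, 7]
Entering loop: for pos, val in enumerate(values, start=2):

After execution: sum_val = 10
10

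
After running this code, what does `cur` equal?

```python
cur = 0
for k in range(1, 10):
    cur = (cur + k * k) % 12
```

Let's trace through this code step by step.

Initialize: cur = 0
Entering loop: for k in range(1, 10):

After execution: cur = 9
9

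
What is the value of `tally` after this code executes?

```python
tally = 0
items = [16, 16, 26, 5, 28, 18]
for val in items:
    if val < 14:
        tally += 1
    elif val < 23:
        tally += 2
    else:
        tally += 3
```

Let's trace through this code step by step.

Initialize: tally = 0
Initialize: items = [16, 16, 26, 5, 28, 18]
Entering loop: for val in items:

After execution: tally = 13
13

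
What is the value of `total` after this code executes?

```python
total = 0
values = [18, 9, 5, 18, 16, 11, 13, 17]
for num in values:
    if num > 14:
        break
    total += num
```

Let's trace through this code step by step.

Initialize: total = 0
Initialize: values = [18, 9, 5, 18, 16, 11, 13, 17]
Entering loop: for num in values:

After execution: total = 0
0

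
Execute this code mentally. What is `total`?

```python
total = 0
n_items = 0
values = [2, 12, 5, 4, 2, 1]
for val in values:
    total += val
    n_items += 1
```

Let's trace through this code step by step.

Initialize: total = 0
Initialize: n_items = 0
Initialize: values = [2, 12, 5, 4, 2, 1]
Entering loop: for val in values:

After execution: total = 26
26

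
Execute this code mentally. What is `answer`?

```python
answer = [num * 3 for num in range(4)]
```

Let's trace through this code step by step.

Initialize: answer = [num * 3 for num in range(4)]

After execution: answer = [0, 3, 6, 9]
[0, 3, 6, 9]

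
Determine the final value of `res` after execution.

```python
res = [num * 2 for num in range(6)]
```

Let's trace through this code step by step.

Initialize: res = [num * 2 for num in range(6)]

After execution: res = [0, 2, 4, 6, 8, 10]
[0, 2, 4, 6, 8, 10]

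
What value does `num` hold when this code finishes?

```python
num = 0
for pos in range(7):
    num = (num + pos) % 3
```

Let's trace through this code step by step.

Initialize: num = 0
Entering loop: for pos in range(7):

After execution: num = 0
0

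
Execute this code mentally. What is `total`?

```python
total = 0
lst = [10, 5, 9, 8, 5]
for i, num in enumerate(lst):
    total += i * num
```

Let's trace through this code step by step.

Initialize: total = 0
Initialize: lst = [10, 5, 9, 8, 5]
Entering loop: for i, num in enumerate(lst):

After execution: total = 67
67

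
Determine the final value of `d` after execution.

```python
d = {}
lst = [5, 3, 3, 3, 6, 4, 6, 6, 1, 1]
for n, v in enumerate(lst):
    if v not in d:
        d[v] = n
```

Let's trace through this code step by step.

Initialize: d = {}
Initialize: lst = [5, 3, 3, 3, 6, 4, 6, 6, 1, 1]
Entering loop: for n, v in enumerate(lst):

After execution: d = {5: 0, 3: 1, 6: 4, 4: 5, 1: 8}
{5: 0, 3: 1, 6: 4, 4: 5, 1: 8}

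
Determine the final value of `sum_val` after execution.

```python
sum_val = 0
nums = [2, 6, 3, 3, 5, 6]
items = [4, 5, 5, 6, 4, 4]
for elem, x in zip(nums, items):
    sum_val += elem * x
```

Let's trace through this code step by step.

Initialize: sum_val = 0
Initialize: nums = [2, 6, 3, 3, 5, 6]
Initialize: items = [4, 5, 5, 6, 4, 4]
Entering loop: for elem, x in zip(nums, items):

After execution: sum_val = 115
115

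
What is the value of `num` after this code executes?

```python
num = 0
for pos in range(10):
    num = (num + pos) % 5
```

Let's trace through this code step by step.

Initialize: num = 0
Entering loop: for pos in range(10):

After execution: num = 0
0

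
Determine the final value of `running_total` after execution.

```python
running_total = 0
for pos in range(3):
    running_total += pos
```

Let's trace through this code step by step.

Initialize: running_total = 0
Entering loop: for pos in range(3):

After execution: running_total = 3
3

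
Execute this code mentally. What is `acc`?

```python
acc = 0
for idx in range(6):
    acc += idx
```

Let's trace through this code step by step.

Initialize: acc = 0
Entering loop: for idx in range(6):

After execution: acc = 15
15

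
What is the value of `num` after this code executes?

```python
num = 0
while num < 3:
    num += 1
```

Let's trace through this code step by step.

Initialize: num = 0
Entering loop: while num < 3:

After execution: num = 3
3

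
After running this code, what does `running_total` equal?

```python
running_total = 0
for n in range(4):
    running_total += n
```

Let's trace through this code step by step.

Initialize: running_total = 0
Entering loop: for n in range(4):

After execution: running_total = 6
6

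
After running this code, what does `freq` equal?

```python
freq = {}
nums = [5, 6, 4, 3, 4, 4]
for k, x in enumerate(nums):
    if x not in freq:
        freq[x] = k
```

Let's trace through this code step by step.

Initialize: freq = {}
Initialize: nums = [5, 6, 4, 3, 4, 4]
Entering loop: for k, x in enumerate(nums):

After execution: freq = {5: 0, 6: 1, 4: 2, 3: 3}
{5: 0, 6: 1, 4: 2, 3: 3}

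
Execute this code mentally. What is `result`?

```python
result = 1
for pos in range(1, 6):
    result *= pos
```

Let's trace through this code step by step.

Initialize: result = 1
Entering loop: for pos in range(1, 6):

After execution: result = 120
120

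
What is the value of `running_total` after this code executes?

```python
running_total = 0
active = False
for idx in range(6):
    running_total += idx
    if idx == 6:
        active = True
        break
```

Let's trace through this code step by step.

Initialize: running_total = 0
Initialize: active = False
Entering loop: for idx in range(6):

After execution: running_total = 15
15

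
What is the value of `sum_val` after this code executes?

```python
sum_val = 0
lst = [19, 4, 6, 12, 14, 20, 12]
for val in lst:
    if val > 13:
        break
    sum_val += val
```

Let's trace through this code step by step.

Initialize: sum_val = 0
Initialize: lst = [19, 4, 6, 12, 14, 20, 12]
Entering loop: for val in lst:

After execution: sum_val = 0
0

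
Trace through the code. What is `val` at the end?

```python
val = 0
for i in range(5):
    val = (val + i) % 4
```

Let's trace through this code step by step.

Initialize: val = 0
Entering loop: for i in range(5):

After execution: val = 2
2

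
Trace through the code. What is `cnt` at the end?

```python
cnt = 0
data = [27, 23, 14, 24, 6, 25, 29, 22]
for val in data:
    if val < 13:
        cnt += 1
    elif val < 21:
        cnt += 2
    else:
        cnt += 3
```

Let's trace through this code step by step.

Initialize: cnt = 0
Initialize: data = [27, 23, 14, 24, 6, 25, 29, 22]
Entering loop: for val in data:

After execution: cnt = 21
21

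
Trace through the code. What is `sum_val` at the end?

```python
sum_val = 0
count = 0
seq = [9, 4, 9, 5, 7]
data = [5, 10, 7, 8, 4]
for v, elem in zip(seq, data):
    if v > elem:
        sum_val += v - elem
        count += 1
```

Let's trace through this code step by step.

Initialize: sum_val = 0
Initialize: count = 0
Initialize: seq = [9, 4, 9, 5, 7]
Initialize: data = [5, 10, 7, 8, 4]
Entering loop: for v, elem in zip(seq, data):

After execution: sum_val = 9
9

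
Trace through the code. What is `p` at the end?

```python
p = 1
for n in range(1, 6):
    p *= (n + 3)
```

Let's trace through this code step by step.

Initialize: p = 1
Entering loop: for n in range(1, 6):

After execution: p = 6720
6720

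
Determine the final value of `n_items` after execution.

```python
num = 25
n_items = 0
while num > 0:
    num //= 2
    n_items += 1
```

Let's trace through this code step by step.

Initialize: num = 25
Initialize: n_items = 0
Entering loop: while num > 0:

After execution: n_items = 5
5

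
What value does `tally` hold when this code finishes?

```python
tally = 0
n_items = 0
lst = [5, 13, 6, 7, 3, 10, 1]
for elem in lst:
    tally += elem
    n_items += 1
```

Let's trace through this code step by step.

Initialize: tally = 0
Initialize: n_items = 0
Initialize: lst = [5, 13, 6, 7, 3, 10, 1]
Entering loop: for elem in lst:

After execution: tally = 45
45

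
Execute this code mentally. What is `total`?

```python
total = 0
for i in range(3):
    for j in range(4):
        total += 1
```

Let's trace through this code step by step.

Initialize: total = 0
Entering loop: for i in range(3):

After execution: total = 12
12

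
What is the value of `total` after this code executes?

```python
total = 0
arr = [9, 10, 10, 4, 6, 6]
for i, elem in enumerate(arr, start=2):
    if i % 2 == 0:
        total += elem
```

Let's trace through this code step by step.

Initialize: total = 0
Initialize: arr = [9, 10, 10, 4, 6, 6]
Entering loop: for i, elem in enumerate(arr, start=2):

After execution: total = 25
25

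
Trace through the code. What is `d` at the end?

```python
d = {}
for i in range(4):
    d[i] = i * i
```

Let's trace through this code step by step.

Initialize: d = {}
Entering loop: for i in range(4):

After execution: d = {0: 0, 1: 1, 2: 4, 3: 9}
{0: 0, 1: 1, 2: 4, 3: 9}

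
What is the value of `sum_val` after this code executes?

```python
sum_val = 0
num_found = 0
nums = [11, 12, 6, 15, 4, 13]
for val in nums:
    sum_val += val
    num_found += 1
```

Let's trace through this code step by step.

Initialize: sum_val = 0
Initialize: num_found = 0
Initialize: nums = [11, 12, 6, 15, 4, 13]
Entering loop: for val in nums:

After execution: sum_val = 61
61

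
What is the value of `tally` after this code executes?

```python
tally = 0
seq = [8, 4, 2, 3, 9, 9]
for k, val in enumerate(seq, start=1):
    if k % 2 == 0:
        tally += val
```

Let's trace through this code step by step.

Initialize: tally = 0
Initialize: seq = [8, 4, 2, 3, 9, 9]
Entering loop: for k, val in enumerate(seq, start=1):

After execution: tally = 16
16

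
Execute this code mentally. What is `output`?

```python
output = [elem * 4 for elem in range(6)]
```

Let's trace through this code step by step.

Initialize: output = [elem * 4 for elem in range(6)]

After execution: output = [0, 4, 8, 12, 16, 20]
[0, 4, 8, 12, 16, 20]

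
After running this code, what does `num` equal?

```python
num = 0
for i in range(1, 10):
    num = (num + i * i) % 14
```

Let's trace through this code step by step.

Initialize: num = 0
Entering loop: for i in range(1, 10):

After execution: num = 5
5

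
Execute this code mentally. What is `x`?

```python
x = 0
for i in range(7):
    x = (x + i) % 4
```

Let's trace through this code step by step.

Initialize: x = 0
Entering loop: for i in range(7):

After execution: x = 1
1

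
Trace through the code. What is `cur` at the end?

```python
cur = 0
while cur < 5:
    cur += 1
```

Let's trace through this code step by step.

Initialize: cur = 0
Entering loop: while cur < 5:

After execution: cur = 5
5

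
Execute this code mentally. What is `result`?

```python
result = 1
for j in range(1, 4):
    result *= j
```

Let's trace through this code step by step.

Initialize: result = 1
Entering loop: for j in range(1, 4):

After execution: result = 6
6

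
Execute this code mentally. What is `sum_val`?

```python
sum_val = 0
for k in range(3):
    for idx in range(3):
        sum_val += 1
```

Let's trace through this code step by step.

Initialize: sum_val = 0
Entering loop: for k in range(3):

After execution: sum_val = 9
9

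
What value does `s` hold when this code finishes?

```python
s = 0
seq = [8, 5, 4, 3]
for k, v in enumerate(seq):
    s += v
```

Let's trace through this code step by step.

Initialize: s = 0
Initialize: seq = [8, 5, 4, 3]
Entering loop: for k, v in enumerate(seq):

After execution: s = 20
20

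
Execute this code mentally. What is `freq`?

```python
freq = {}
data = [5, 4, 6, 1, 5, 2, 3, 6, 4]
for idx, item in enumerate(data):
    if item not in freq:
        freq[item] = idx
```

Let's trace through this code step by step.

Initialize: freq = {}
Initialize: data = [5, 4, 6, 1, 5, 2, 3, 6, 4]
Entering loop: for idx, item in enumerate(data):

After execution: freq = {5: 0, 4: 1, 6: 2, 1: 3, 2: 5, 3: 6}
{5: 0, 4: 1, 6: 2, 1: 3, 2: 5, 3: 6}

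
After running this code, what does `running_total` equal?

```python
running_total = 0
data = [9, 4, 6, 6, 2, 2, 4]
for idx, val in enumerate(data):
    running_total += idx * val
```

Let's trace through this code step by step.

Initialize: running_total = 0
Initialize: data = [9, 4, 6, 6, 2, 2, 4]
Entering loop: for idx, val in enumerate(data):

After execution: running_total = 76
76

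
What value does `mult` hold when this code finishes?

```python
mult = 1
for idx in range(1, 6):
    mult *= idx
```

Let's trace through this code step by step.

Initialize: mult = 1
Entering loop: for idx in range(1, 6):

After execution: mult = 120
120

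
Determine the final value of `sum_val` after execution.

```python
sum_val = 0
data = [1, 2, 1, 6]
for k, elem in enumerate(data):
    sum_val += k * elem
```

Let's trace through this code step by step.

Initialize: sum_val = 0
Initialize: data = [1, 2, 1, 6]
Entering loop: for k, elem in enumerate(data):

After execution: sum_val = 22
22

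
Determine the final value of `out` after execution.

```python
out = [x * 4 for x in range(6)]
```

Let's trace through this code step by step.

Initialize: out = [x * 4 for x in range(6)]

After execution: out = [0, 4, 8, 12, 16, 20]
[0, 4, 8, 12, 16, 20]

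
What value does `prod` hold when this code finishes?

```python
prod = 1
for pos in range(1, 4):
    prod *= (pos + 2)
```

Let's trace through this code step by step.

Initialize: prod = 1
Entering loop: for pos in range(1, 4):

After execution: prod = 60
60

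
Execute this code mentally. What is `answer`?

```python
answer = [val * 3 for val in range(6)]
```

Let's trace through this code step by step.

Initialize: answer = [val * 3 for val in range(6)]

After execution: answer = [0, 3, 6, 9, 12, 15]
[0, 3, 6, 9, 12, 15]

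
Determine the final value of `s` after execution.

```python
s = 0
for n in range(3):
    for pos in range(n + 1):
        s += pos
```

Let's trace through this code step by step.

Initialize: s = 0
Entering loop: for n in range(3):

After execution: s = 4
4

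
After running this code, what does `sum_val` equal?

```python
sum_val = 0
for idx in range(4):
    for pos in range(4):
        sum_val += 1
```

Let's trace through this code step by step.

Initialize: sum_val = 0
Entering loop: for idx in range(4):

After execution: sum_val = 16
16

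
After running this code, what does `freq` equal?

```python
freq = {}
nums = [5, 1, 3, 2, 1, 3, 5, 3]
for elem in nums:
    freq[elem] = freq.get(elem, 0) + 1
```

Let's trace through this code step by step.

Initialize: freq = {}
Initialize: nums = [5, 1, 3, 2, 1, 3, 5, 3]
Entering loop: for elem in nums:

After execution: freq = {5: 2, 1: 2, 3: 3, 2: 1}
{5: 2, 1: 2, 3: 3, 2: 1}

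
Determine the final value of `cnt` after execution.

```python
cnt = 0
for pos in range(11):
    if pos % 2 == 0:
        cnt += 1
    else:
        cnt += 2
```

Let's trace through this code step by step.

Initialize: cnt = 0
Entering loop: for pos in range(11):

After execution: cnt = 16
16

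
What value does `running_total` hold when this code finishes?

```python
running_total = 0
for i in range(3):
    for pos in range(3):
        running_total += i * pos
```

Let's trace through this code step by step.

Initialize: running_total = 0
Entering loop: for i in range(3):

After execution: running_total = 9
9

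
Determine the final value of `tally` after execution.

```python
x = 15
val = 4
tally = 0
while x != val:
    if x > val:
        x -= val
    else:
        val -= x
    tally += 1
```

Let's trace through this code step by step.

Initialize: x = 15
Initialize: val = 4
Initialize: tally = 0
Entering loop: while x != val:

After execution: tally = 6
6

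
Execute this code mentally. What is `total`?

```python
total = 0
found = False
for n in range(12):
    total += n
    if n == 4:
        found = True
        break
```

Let's trace through this code step by step.

Initialize: total = 0
Initialize: found = False
Entering loop: for n in range(12):

After execution: total = 10
10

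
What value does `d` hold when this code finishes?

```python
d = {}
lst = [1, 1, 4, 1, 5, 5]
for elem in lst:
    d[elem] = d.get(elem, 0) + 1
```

Let's trace through this code step by step.

Initialize: d = {}
Initialize: lst = [1, 1, 4, 1, 5, 5]
Entering loop: for elem in lst:

After execution: d = {1: 3, 4: 1, 5: 2}
{1: 3, 4: 1, 5: 2}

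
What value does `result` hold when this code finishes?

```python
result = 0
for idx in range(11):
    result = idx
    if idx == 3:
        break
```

Let's trace through this code step by step.

Initialize: result = 0
Entering loop: for idx in range(11):

After execution: result = 3
3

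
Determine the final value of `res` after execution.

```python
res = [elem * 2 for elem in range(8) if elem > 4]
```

Let's trace through this code step by step.

Initialize: res = [elem * 2 for elem in range(8) if elem > 4]

After execution: res = [10, 12, 14]
[10, 12, 14]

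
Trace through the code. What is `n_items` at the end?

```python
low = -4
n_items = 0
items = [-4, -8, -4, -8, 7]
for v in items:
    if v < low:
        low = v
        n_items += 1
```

Let's trace through this code step by step.

Initialize: low = -4
Initialize: n_items = 0
Initialize: items = [-4, -8, -4, -8, 7]
Entering loop: for v in items:

After execution: n_items = 1
1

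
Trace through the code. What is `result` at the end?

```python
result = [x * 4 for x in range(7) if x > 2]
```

Let's trace through this code step by step.

Initialize: result = [x * 4 for x in range(7) if x > 2]

After execution: result = [12, 16, 20, 24]
[12, 16, 20, 24]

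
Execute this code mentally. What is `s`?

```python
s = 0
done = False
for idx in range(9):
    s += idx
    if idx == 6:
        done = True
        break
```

Let's trace through this code step by step.

Initialize: s = 0
Initialize: done = False
Entering loop: for idx in range(9):

After execution: s = 21
21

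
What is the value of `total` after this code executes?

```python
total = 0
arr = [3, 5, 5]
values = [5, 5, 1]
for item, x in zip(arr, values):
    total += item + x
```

Let's trace through this code step by step.

Initialize: total = 0
Initialize: arr = [3, 5, 5]
Initialize: values = [5, 5, 1]
Entering loop: for item, x in zip(arr, values):

After execution: total = 24
24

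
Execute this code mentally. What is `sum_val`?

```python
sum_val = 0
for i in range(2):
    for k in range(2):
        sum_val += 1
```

Let's trace through this code step by step.

Initialize: sum_val = 0
Entering loop: for i in range(2):

After execution: sum_val = 4
4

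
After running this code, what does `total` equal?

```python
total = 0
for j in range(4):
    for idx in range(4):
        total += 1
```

Let's trace through this code step by step.

Initialize: total = 0
Entering loop: for j in range(4):

After execution: total = 16
16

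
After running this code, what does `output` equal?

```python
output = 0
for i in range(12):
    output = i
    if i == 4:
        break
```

Let's trace through this code step by step.

Initialize: output = 0
Entering loop: for i in range(12):

After execution: output = 4
4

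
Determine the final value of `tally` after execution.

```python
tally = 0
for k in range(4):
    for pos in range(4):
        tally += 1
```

Let's trace through this code step by step.

Initialize: tally = 0
Entering loop: for k in range(4):

After execution: tally = 16
16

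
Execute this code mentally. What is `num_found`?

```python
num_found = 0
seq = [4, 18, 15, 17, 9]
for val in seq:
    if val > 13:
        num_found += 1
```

Let's trace through this code step by step.

Initialize: num_found = 0
Initialize: seq = [4, 18, 15, 17, 9]
Entering loop: for val in seq:

After execution: num_found = 3
3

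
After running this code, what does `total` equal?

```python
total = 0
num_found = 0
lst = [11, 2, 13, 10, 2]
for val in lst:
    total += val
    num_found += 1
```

Let's trace through this code step by step.

Initialize: total = 0
Initialize: num_found = 0
Initialize: lst = [11, 2, 13, 10, 2]
Entering loop: for val in lst:

After execution: total = 38
38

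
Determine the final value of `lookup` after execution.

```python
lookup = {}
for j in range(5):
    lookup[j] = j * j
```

Let's trace through this code step by step.

Initialize: lookup = {}
Entering loop: for j in range(5):

After execution: lookup = {0: 0, 1: 1, 2: 4, 3: 9, 4: 16}
{0: 0, 1: 1, 2: 4, 3: 9, 4: 16}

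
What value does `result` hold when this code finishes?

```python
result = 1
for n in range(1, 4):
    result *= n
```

Let's trace through this code step by step.

Initialize: result = 1
Entering loop: for n in range(1, 4):

After execution: result = 6
6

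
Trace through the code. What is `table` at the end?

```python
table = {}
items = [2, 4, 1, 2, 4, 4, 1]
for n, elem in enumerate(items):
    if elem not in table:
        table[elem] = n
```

Let's trace through this code step by step.

Initialize: table = {}
Initialize: items = [2, 4, 1, 2, 4, 4, 1]
Entering loop: for n, elem in enumerate(items):

After execution: table = {2: 0, 4: 1, 1: 2}
{2: 0, 4: 1, 1: 2}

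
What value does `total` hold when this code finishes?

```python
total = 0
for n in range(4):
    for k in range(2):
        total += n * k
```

Let's trace through this code step by step.

Initialize: total = 0
Entering loop: for n in range(4):

After execution: total = 6
6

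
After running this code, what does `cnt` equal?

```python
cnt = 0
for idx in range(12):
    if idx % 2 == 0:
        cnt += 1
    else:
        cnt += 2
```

Let's trace through this code step by step.

Initialize: cnt = 0
Entering loop: for idx in range(12):

After execution: cnt = 18
18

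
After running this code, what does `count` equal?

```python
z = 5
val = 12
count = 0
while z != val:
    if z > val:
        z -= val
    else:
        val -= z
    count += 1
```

Let's trace through this code step by step.

Initialize: z = 5
Initialize: val = 12
Initialize: count = 0
Entering loop: while z != val:

After execution: count = 5
5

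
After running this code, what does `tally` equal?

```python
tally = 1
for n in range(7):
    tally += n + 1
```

Let's trace through this code step by step.

Initialize: tally = 1
Entering loop: for n in range(7):

After execution: tally = 29
29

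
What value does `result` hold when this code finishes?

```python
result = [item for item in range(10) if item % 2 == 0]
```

Let's trace through this code step by step.

Initialize: result = [item for item in range(10) if item % 2 == 0]

After execution: result = [0, 2, 4, 6, 8]
[0, 2, 4, 6, 8]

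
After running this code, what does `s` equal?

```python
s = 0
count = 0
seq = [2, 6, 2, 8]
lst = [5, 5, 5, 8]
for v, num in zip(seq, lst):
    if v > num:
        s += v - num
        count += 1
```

Let's trace through this code step by step.

Initialize: s = 0
Initialize: count = 0
Initialize: seq = [2, 6, 2, 8]
Initialize: lst = [5, 5, 5, 8]
Entering loop: for v, num in zip(seq, lst):

After execution: s = 1
1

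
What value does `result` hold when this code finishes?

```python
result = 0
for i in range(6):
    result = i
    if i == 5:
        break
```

Let's trace through this code step by step.

Initialize: result = 0
Entering loop: for i in range(6):

After execution: result = 5
5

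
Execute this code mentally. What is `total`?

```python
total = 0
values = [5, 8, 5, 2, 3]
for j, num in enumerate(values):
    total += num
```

Let's trace through this code step by step.

Initialize: total = 0
Initialize: values = [5, 8, 5, 2, 3]
Entering loop: for j, num in enumerate(values):

After execution: total = 23
23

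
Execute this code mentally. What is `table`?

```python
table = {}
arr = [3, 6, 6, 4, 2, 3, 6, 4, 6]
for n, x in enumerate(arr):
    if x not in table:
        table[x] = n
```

Let's trace through this code step by step.

Initialize: table = {}
Initialize: arr = [3, 6, 6, 4, 2, 3, 6, 4, 6]
Entering loop: for n, x in enumerate(arr):

After execution: table = {3: 0, 6: 1, 4: 3, 2: 4}
{3: 0, 6: 1, 4: 3, 2: 4}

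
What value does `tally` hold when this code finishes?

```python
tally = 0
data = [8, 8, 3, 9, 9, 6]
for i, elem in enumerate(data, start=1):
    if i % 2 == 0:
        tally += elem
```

Let's trace through this code step by step.

Initialize: tally = 0
Initialize: data = [8, 8, 3, 9, 9, 6]
Entering loop: for i, elem in enumerate(data, start=1):

After execution: tally = 23
23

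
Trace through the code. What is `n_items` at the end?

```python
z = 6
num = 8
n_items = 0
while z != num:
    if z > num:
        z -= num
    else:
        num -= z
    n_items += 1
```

Let's trace through this code step by step.

Initialize: z = 6
Initialize: num = 8
Initialize: n_items = 0
Entering loop: while z != num:

After execution: n_items = 3
3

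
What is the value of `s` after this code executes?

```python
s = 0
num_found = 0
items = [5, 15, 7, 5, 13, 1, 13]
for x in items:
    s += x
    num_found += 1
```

Let's trace through this code step by step.

Initialize: s = 0
Initialize: num_found = 0
Initialize: items = [5, 15, 7, 5, 13, 1, 13]
Entering loop: for x in items:

After execution: s = 59
59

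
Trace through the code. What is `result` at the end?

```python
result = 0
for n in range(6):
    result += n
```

Let's trace through this code step by step.

Initialize: result = 0
Entering loop: for n in range(6):

After execution: result = 15
15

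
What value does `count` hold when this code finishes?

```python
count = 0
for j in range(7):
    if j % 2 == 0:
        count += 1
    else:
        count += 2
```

Let's trace through this code step by step.

Initialize: count = 0
Entering loop: for j in range(7):

After execution: count = 10
10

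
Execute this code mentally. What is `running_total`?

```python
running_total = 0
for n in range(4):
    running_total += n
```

Let's trace through this code step by step.

Initialize: running_total = 0
Entering loop: for n in range(4):

After execution: running_total = 6
6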